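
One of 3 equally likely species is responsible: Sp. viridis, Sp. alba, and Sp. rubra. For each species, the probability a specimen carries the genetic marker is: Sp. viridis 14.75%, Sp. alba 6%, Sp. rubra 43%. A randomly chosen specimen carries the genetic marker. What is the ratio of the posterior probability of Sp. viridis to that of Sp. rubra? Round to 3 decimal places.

With a uniform prior (1/3 each), posterior ∝ likelihood:
  Sp. viridis: 0.1475
  Sp. alba: 0.06
  Sp. rubra: 0.43
Total = 0.6375.
The ratio is 0.1475 / 0.43 (the normalizer cancels) = 0.343.

0.343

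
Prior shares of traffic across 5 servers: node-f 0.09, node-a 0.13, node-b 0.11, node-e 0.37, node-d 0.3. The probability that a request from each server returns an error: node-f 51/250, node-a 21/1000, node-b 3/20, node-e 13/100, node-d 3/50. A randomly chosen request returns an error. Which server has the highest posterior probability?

node-e

Compute prior × likelihood for every hypothesis:
  node-f: 0.09 × 0.204 = 0.01836
  node-a: 0.13 × 0.021 = 0.00273
  node-b: 0.11 × 0.15 = 0.0165
  node-e: 0.37 × 0.13 = 0.0481
  node-d: 0.3 × 0.06 = 0.018
Sum = 0.10369.
Largest term belongs to node-e, so node-e is most probable.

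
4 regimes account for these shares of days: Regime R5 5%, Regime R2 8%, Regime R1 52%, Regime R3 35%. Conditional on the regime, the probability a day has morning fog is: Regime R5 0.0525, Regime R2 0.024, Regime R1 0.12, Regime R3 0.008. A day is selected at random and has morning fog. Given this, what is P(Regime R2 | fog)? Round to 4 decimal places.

0.0275

Unnormalized posteriors (prior × likelihood):
  Regime R5: 0.05 × 0.0525 = 0.002625
  Regime R2: 0.08 × 0.024 = 0.00192
  Regime R1: 0.52 × 0.12 = 0.0624
  Regime R3: 0.35 × 0.008 = 0.0028
Total = 0.069745.
P(Regime R2 | evidence) = 0.00192 / 0.069745 ≈ 0.0275.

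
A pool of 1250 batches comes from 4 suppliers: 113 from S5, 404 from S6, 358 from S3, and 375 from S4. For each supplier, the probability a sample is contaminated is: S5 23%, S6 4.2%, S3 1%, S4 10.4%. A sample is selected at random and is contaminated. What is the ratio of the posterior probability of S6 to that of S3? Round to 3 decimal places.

4.740

By Bayes' rule, posterior ∝ prior × likelihood:
  S5: 0.0904 × 0.23 = 0.020792
  S6: 0.3232 × 0.042 = 0.0135744
  S3: 0.2864 × 0.01 = 0.002864
  S4: 0.3 × 0.104 = 0.0312
Sum = 0.0684304.
The ratio is 0.0135744 / 0.002864 (the normalizer cancels) = 4.740.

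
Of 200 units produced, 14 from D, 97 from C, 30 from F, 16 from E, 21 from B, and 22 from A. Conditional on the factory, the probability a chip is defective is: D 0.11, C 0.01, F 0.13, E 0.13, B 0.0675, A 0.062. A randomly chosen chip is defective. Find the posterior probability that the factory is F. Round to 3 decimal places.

0.346

By Bayes' rule, posterior ∝ prior × likelihood:
  D: 0.07 × 0.11 = 0.0077
  C: 0.485 × 0.01 = 0.00485
  F: 0.15 × 0.13 = 0.0195
  E: 0.08 × 0.13 = 0.0104
  B: 0.105 × 0.0675 = 0.0070875
  A: 0.11 × 0.062 = 0.00682
Sum = 0.0563575.
P(F | evidence) = 0.0195 / 0.0563575 ≈ 0.346.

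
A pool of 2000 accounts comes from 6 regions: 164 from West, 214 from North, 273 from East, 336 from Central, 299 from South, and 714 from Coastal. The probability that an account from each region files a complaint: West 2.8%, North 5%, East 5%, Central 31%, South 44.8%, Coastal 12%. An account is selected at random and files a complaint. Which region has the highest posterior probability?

Compute prior × likelihood for every hypothesis:
  West: 0.082 × 0.028 = 0.002296
  North: 0.107 × 0.05 = 0.00535
  East: 0.1365 × 0.05 = 0.006825
  Central: 0.168 × 0.31 = 0.05208
  South: 0.1495 × 0.448 = 0.066976
  Coastal: 0.357 × 0.12 = 0.04284
Normalizing constant = 0.176367.
Largest term belongs to South, so South is most probable.

South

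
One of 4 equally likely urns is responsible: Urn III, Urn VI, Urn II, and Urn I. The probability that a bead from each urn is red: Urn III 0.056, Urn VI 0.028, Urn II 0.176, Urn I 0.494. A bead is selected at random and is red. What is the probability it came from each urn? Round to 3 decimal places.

Urn III 0.074, Urn VI 0.037, Urn II 0.233, Urn I 0.655

With a uniform prior (1/4 each), posterior ∝ likelihood:
  Urn III: 0.056
  Urn VI: 0.028
  Urn II: 0.176
  Urn I: 0.494
Sum = 0.754.
P(Urn III | red) = 0.056/0.754 ≈ 0.074
P(Urn VI | red) = 0.028/0.754 ≈ 0.037
P(Urn II | red) = 0.176/0.754 ≈ 0.233
P(Urn I | red) = 0.494/0.754 ≈ 0.655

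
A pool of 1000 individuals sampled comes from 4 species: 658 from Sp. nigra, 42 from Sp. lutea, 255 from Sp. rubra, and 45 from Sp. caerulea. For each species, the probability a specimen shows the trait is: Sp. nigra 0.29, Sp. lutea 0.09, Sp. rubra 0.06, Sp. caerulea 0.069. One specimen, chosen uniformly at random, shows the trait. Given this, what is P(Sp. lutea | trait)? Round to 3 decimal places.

Prior × likelihood for each hypothesis:
  Sp. nigra: 0.658 × 0.29 = 0.19082
  Sp. lutea: 0.042 × 0.09 = 0.00378
  Sp. rubra: 0.255 × 0.06 = 0.0153
  Sp. caerulea: 0.045 × 0.069 = 0.003105
Sum = 0.213005.
P(Sp. lutea | evidence) = 0.00378 / 0.213005 ≈ 0.018.

0.018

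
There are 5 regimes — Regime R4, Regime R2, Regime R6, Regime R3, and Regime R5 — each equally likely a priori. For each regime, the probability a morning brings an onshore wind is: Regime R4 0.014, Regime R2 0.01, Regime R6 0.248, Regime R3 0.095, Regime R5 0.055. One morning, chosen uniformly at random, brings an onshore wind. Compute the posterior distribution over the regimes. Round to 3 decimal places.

Regime R4 0.033, Regime R2 0.024, Regime R6 0.588, Regime R3 0.225, Regime R5 0.130

With a uniform prior (1/5 each), posterior ∝ likelihood:
  Regime R4: 0.014
  Regime R2: 0.01
  Regime R6: 0.248
  Regime R3: 0.095
  Regime R5: 0.055
Normalizing constant = 0.422.
P(Regime R4 | onshore) = 0.014/0.422 ≈ 0.033
P(Regime R2 | onshore) = 0.01/0.422 ≈ 0.024
P(Regime R6 | onshore) = 0.248/0.422 ≈ 0.588
P(Regime R3 | onshore) = 0.095/0.422 ≈ 0.225
P(Regime R5 | onshore) = 0.055/0.422 ≈ 0.130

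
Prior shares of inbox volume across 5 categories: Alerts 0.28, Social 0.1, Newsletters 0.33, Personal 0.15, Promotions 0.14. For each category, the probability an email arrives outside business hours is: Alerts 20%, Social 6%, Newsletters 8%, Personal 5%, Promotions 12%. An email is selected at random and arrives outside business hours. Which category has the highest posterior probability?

Alerts

Prior × likelihood for each hypothesis:
  Alerts: 0.28 × 0.2 = 0.056
  Social: 0.1 × 0.06 = 0.006
  Newsletters: 0.33 × 0.08 = 0.0264
  Personal: 0.15 × 0.05 = 0.0075
  Promotions: 0.14 × 0.12 = 0.0168
Total = 0.1127.
Largest term belongs to Alerts, so Alerts is most probable.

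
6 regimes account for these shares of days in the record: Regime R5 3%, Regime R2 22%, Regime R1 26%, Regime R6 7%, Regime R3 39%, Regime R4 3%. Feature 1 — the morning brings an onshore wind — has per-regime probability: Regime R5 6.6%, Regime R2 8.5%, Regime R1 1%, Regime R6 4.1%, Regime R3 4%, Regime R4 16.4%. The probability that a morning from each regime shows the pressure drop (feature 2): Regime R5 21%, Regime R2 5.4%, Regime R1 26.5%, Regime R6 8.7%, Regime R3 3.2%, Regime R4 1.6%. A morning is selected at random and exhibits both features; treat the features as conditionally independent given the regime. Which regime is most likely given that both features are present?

Regime R2

Unnormalized posteriors (prior × likelihood):
  Regime R5: 0.03 × 0.066 × 0.21 = 0.0004158
  Regime R2: 0.22 × 0.085 × 0.054 = 0.0010098
  Regime R1: 0.26 × 0.01 × 0.265 = 0.000689
  Regime R6: 0.07 × 0.041 × 0.087 = 0.00024969
  Regime R3: 0.39 × 0.04 × 0.032 = 0.0004992
  Regime R4: 0.03 × 0.164 × 0.016 = 0.00007872
Normalizing constant = 0.00294221.
Largest term belongs to Regime R2, so Regime R2 is most probable.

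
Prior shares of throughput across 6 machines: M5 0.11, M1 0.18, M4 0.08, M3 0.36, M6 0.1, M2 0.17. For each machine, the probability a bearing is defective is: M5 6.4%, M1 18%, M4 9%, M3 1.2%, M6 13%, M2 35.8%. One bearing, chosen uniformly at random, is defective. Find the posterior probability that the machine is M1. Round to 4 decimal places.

Prior × likelihood for each hypothesis:
  M5: 0.11 × 0.064 = 0.00704
  M1: 0.18 × 0.18 = 0.0324
  M4: 0.08 × 0.09 = 0.0072
  M3: 0.36 × 0.012 = 0.00432
  M6: 0.1 × 0.13 = 0.013
  M2: 0.17 × 0.358 = 0.06086
Total = 0.12482.
P(M1 | evidence) = 0.0324 / 0.12482 ≈ 0.2596.

0.2596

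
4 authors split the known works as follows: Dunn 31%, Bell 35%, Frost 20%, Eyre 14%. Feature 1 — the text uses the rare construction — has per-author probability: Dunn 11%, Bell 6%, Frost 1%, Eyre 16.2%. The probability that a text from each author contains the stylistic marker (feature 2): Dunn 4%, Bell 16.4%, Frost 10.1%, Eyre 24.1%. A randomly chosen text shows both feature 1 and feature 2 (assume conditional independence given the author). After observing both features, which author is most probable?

Prior × likelihood for each hypothesis:
  Dunn: 0.31 × 0.11 × 0.04 = 0.001364
  Bell: 0.35 × 0.06 × 0.164 = 0.003444
  Frost: 0.2 × 0.01 × 0.101 = 0.000202
  Eyre: 0.14 × 0.162 × 0.241 = 0.00546588
Normalizing constant = 0.01047588.
Largest term belongs to Eyre, so Eyre is most probable.

Eyre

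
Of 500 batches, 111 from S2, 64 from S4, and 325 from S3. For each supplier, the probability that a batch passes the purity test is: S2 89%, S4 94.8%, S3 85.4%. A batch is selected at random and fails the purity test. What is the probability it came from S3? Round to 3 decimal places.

Taking complements, P(off-spec | each) = S2 0.11, S4 0.052, S3 0.146.
Compute prior × likelihood for every hypothesis:
  S2: 0.222 × 0.11 = 0.02442
  S4: 0.128 × 0.052 = 0.006656
  S3: 0.65 × 0.146 = 0.0949
Total = 0.125976.
P(S3 | evidence) = 0.0949 / 0.125976 ≈ 0.753.

0.753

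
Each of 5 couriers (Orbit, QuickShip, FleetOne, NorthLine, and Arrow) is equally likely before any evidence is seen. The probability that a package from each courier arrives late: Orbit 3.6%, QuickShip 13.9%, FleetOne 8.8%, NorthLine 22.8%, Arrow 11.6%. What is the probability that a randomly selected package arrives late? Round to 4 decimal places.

With a uniform prior (1/5 each), posterior ∝ likelihood:
  Orbit: 0.036
  QuickShip: 0.139
  FleetOne: 0.088
  NorthLine: 0.228
  Arrow: 0.116
P(late) = (1/5) × (0.036 + 0.139 + 0.088 + 0.228 + 0.116) = 0.607/5 ≈ 0.1214.

0.1214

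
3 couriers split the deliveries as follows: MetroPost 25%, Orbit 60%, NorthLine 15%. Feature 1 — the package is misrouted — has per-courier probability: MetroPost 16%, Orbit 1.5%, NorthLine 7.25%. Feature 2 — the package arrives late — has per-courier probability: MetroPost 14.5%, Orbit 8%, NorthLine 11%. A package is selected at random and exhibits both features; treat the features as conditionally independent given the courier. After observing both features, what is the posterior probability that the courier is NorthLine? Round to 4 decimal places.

By Bayes' rule, posterior ∝ prior × likelihood:
  MetroPost: 0.25 × 0.16 × 0.145 = 0.0058
  Orbit: 0.6 × 0.015 × 0.08 = 0.00072
  NorthLine: 0.15 × 0.0725 × 0.11 = 0.00119625
Sum = 0.00771625.
P(NorthLine | evidence) = 0.00119625 / 0.00771625 ≈ 0.1550.

0.1550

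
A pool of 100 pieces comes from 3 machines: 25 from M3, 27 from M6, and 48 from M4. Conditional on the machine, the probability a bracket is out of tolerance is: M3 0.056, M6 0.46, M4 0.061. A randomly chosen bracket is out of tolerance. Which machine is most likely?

Prior × likelihood for each hypothesis:
  M3: 0.25 × 0.056 = 0.014
  M6: 0.27 × 0.46 = 0.1242
  M4: 0.48 × 0.061 = 0.02928
Sum = 0.16748.
Largest term belongs to M6, so M6 is most probable.

M6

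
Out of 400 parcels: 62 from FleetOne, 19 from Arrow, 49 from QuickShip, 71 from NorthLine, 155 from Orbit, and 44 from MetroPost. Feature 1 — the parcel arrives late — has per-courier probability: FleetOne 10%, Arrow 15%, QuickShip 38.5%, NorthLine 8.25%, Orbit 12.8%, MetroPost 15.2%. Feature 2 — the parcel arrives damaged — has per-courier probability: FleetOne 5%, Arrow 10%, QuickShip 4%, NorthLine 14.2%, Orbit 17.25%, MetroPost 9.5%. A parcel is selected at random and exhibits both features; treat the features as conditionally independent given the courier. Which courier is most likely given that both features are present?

Orbit

Prior × likelihood for each hypothesis:
  FleetOne: 0.155 × 0.1 × 0.05 = 0.000775
  Arrow: 0.0475 × 0.15 × 0.1 = 0.0007125
  QuickShip: 0.1225 × 0.385 × 0.04 = 0.0018865
  NorthLine: 0.1775 × 0.0825 × 0.142 = 0.0020794125
  Orbit: 0.3875 × 0.128 × 0.1725 = 0.008556
  MetroPost: 0.11 × 0.152 × 0.095 = 0.0015884
Total = 0.0155978125.
Largest term belongs to Orbit, so Orbit is most probable.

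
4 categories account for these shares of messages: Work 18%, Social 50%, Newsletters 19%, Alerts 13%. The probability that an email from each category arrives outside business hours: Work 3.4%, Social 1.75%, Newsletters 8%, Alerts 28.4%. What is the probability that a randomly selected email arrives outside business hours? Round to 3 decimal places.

0.067

Prior × likelihood for each hypothesis:
  Work: 0.18 × 0.034 = 0.00612
  Social: 0.5 × 0.0175 = 0.00875
  Newsletters: 0.19 × 0.08 = 0.0152
  Alerts: 0.13 × 0.284 = 0.03692
P(off-hours) = 0.00612 + 0.00875 + 0.0152 + 0.03692 = 0.06699 → 0.067.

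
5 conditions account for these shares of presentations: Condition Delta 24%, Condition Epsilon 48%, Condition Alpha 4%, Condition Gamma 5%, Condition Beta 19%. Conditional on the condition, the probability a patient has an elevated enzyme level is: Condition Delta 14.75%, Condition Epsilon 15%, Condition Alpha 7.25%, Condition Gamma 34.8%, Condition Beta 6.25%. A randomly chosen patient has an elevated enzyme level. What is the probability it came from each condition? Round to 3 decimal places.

Condition Delta 0.254, Condition Epsilon 0.516, Condition Alpha 0.021, Condition Gamma 0.125, Condition Beta 0.085

Unnormalized posteriors (prior × likelihood):
  Condition Delta: 0.24 × 0.1475 = 0.0354
  Condition Epsilon: 0.48 × 0.15 = 0.072
  Condition Alpha: 0.04 × 0.0725 = 0.0029
  Condition Gamma: 0.05 × 0.348 = 0.0174
  Condition Beta: 0.19 × 0.0625 = 0.011875
Total = 0.139575.
P(Condition Delta | elevated) = 0.0354/0.139575 ≈ 0.254
P(Condition Epsilon | elevated) = 0.072/0.139575 ≈ 0.516
P(Condition Alpha | elevated) = 0.0029/0.139575 ≈ 0.021
P(Condition Gamma | elevated) = 0.0174/0.139575 ≈ 0.125
P(Condition Beta | elevated) = 0.011875/0.139575 ≈ 0.085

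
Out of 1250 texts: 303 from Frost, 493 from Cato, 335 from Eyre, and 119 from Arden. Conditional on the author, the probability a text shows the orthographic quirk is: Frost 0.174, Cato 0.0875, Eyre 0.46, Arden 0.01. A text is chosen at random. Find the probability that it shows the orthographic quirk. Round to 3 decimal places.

Compute prior × likelihood for every hypothesis:
  Frost: 0.2424 × 0.174 = 0.0421776
  Cato: 0.3944 × 0.0875 = 0.03451
  Eyre: 0.268 × 0.46 = 0.12328
  Arden: 0.0952 × 0.01 = 0.000952
P(quirk) = 0.0421776 + 0.03451 + 0.12328 + 0.000952 = 0.2009196 → 0.201.

0.201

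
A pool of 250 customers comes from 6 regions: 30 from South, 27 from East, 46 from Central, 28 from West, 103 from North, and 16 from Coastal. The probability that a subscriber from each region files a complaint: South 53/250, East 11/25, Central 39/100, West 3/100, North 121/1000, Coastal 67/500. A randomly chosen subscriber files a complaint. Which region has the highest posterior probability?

Unnormalized posteriors (prior × likelihood):
  South: 0.12 × 0.212 = 0.02544
  East: 0.108 × 0.44 = 0.04752
  Central: 0.184 × 0.39 = 0.07176
  West: 0.112 × 0.03 = 0.00336
  North: 0.412 × 0.121 = 0.049852
  Coastal: 0.064 × 0.134 = 0.008576
Normalizing constant = 0.206508.
Largest term belongs to Central, so Central is most probable.

Central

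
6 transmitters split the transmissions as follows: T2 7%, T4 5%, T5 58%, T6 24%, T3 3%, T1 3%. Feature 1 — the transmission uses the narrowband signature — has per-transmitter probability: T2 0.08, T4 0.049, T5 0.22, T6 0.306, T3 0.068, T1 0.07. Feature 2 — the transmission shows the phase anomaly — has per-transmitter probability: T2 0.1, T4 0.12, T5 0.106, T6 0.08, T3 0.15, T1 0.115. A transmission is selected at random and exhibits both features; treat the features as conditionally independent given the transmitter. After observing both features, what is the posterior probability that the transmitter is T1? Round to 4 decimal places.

Prior × likelihood for each hypothesis:
  T2: 0.07 × 0.08 × 0.1 = 0.00056
  T4: 0.05 × 0.049 × 0.12 = 0.000294
  T5: 0.58 × 0.22 × 0.106 = 0.0135256
  T6: 0.24 × 0.306 × 0.08 = 0.0058752
  T3: 0.03 × 0.068 × 0.15 = 0.000306
  T1: 0.03 × 0.07 × 0.115 = 0.0002415
Total = 0.0208023.
P(T1 | evidence) = 0.0002415 / 0.0208023 ≈ 0.0116.

0.0116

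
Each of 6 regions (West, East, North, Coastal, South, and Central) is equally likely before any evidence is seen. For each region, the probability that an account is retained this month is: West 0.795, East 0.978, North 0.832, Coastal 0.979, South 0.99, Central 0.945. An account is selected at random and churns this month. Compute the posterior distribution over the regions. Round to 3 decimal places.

Taking complements, P(churn | each) = West 0.205, East 0.022, North 0.168, Coastal 0.021, South 0.01, Central 0.055.
Since the prior is uniform, the posterior is proportional to the likelihood:
  West: 0.205
  East: 0.022
  North: 0.168
  Coastal: 0.021
  South: 0.01
  Central: 0.055
Normalizing constant = 0.481.
P(West | churn) = 0.205/0.481 ≈ 0.426
P(East | churn) = 0.022/0.481 ≈ 0.046
P(North | churn) = 0.168/0.481 ≈ 0.349
P(Coastal | churn) = 0.021/0.481 ≈ 0.044
P(South | churn) = 0.01/0.481 ≈ 0.021
P(Central | churn) = 0.055/0.481 ≈ 0.114

West 0.426, East 0.046, North 0.349, Coastal 0.044, South 0.021, Central 0.114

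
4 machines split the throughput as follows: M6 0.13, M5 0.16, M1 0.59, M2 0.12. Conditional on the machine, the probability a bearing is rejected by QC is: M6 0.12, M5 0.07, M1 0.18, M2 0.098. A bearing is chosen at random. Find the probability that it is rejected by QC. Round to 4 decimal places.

0.1448

By Bayes' rule, posterior ∝ prior × likelihood:
  M6: 0.13 × 0.12 = 0.0156
  M5: 0.16 × 0.07 = 0.0112
  M1: 0.59 × 0.18 = 0.1062
  M2: 0.12 × 0.098 = 0.01176
P(rejected) = 0.0156 + 0.0112 + 0.1062 + 0.01176 = 0.14476 → 0.1448.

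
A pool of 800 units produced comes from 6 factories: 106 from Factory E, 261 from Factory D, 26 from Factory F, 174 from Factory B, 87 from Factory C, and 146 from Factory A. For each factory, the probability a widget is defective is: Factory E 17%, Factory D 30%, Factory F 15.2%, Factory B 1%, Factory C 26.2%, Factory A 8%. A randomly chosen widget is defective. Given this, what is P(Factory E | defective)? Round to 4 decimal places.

0.1320

By Bayes' rule, posterior ∝ prior × likelihood:
  Factory E: 0.1325 × 0.17 = 0.022525
  Factory D: 0.32625 × 0.3 = 0.097875
  Factory F: 0.0325 × 0.152 = 0.00494
  Factory B: 0.2175 × 0.01 = 0.002175
  Factory C: 0.10875 × 0.262 = 0.0284925
  Factory A: 0.1825 × 0.08 = 0.0146
Normalizing constant = 0.1706075.
P(Factory E | evidence) = 0.022525 / 0.1706075 ≈ 0.1320.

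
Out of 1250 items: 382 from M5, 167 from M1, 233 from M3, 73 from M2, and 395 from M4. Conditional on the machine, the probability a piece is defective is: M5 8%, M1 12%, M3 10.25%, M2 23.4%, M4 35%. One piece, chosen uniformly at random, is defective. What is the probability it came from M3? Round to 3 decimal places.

0.104

Compute prior × likelihood for every hypothesis:
  M5: 0.3056 × 0.08 = 0.024448
  M1: 0.1336 × 0.12 = 0.016032
  M3: 0.1864 × 0.1025 = 0.019106
  M2: 0.0584 × 0.234 = 0.0136656
  M4: 0.316 × 0.35 = 0.1106
Normalizing constant = 0.1838516.
P(M3 | evidence) = 0.019106 / 0.1838516 ≈ 0.104.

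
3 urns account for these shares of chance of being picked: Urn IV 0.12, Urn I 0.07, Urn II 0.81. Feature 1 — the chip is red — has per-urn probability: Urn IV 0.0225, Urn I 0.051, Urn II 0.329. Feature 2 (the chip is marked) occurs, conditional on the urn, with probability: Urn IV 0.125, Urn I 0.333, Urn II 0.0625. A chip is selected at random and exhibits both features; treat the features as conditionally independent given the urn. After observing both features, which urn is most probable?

Urn II

By Bayes' rule, posterior ∝ prior × likelihood:
  Urn IV: 0.12 × 0.0225 × 0.125 = 0.0003375
  Urn I: 0.07 × 0.051 × 0.333 = 0.00118881
  Urn II: 0.81 × 0.329 × 0.0625 = 0.016655625
Normalizing constant = 0.018181935.
Largest term belongs to Urn II, so Urn II is most probable.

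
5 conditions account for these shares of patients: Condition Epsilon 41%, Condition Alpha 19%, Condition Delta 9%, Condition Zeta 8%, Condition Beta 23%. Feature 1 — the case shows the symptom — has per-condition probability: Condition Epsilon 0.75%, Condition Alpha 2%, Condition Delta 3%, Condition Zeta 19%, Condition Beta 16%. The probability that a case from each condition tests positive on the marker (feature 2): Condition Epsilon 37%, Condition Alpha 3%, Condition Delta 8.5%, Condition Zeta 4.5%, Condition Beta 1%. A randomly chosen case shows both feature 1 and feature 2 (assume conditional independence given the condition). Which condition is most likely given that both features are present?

Condition Epsilon

Prior × likelihood for each hypothesis:
  Condition Epsilon: 0.41 × 0.0075 × 0.37 = 0.00113775
  Condition Alpha: 0.19 × 0.02 × 0.03 = 0.000114
  Condition Delta: 0.09 × 0.03 × 0.085 = 0.0002295
  Condition Zeta: 0.08 × 0.19 × 0.045 = 0.000684
  Condition Beta: 0.23 × 0.16 × 0.01 = 0.000368
Total = 0.00253325.
Largest term belongs to Condition Epsilon, so Condition Epsilon is most probable.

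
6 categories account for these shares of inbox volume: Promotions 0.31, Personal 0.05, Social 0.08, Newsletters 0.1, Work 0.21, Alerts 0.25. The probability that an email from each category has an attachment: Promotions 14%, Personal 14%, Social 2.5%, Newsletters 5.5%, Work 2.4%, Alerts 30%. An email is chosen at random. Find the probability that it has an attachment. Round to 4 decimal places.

0.1379

Prior × likelihood for each hypothesis:
  Promotions: 0.31 × 0.14 = 0.0434
  Personal: 0.05 × 0.14 = 0.007
  Social: 0.08 × 0.025 = 0.002
  Newsletters: 0.1 × 0.055 = 0.0055
  Work: 0.21 × 0.024 = 0.00504
  Alerts: 0.25 × 0.3 = 0.075
P(attachment) = 0.0434 + 0.007 + 0.002 + 0.0055 + 0.00504 + 0.075 = 0.13794 → 0.1379.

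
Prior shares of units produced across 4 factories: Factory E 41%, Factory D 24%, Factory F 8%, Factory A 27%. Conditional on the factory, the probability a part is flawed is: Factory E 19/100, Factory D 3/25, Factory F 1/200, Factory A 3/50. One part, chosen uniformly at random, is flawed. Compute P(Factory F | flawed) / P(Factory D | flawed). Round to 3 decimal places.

0.014

By Bayes' rule, posterior ∝ prior × likelihood:
  Factory E: 0.41 × 0.19 = 0.0779
  Factory D: 0.24 × 0.12 = 0.0288
  Factory F: 0.08 × 0.005 = 0.0004
  Factory A: 0.27 × 0.06 = 0.0162
Normalizing constant = 0.1233.
The ratio is 0.0004 / 0.0288 (the normalizer cancels) = 0.014.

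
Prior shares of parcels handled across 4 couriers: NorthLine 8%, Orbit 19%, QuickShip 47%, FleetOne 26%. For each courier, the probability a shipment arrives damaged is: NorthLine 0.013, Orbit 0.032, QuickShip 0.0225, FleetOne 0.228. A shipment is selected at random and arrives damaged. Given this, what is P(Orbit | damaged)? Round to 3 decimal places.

0.079

Prior × likelihood for each hypothesis:
  NorthLine: 0.08 × 0.013 = 0.00104
  Orbit: 0.19 × 0.032 = 0.00608
  QuickShip: 0.47 × 0.0225 = 0.010575
  FleetOne: 0.26 × 0.228 = 0.05928
Sum = 0.076975.
P(Orbit | evidence) = 0.00608 / 0.076975 ≈ 0.079.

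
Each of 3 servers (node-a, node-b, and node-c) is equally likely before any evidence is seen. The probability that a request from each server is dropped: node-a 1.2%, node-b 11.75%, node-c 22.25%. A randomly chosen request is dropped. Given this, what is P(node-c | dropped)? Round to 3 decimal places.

Since the prior is uniform, the posterior is proportional to the likelihood:
  node-a: 0.012
  node-b: 0.1175
  node-c: 0.2225
Normalizing constant = 0.352.
P(node-c | evidence) = 0.2225 / 0.352 ≈ 0.632.

0.632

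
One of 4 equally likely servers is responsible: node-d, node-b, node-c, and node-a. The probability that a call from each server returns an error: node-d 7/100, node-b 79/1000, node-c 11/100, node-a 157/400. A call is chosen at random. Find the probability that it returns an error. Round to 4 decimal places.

0.1629

Since the prior is uniform, the posterior is proportional to the likelihood:
  node-d: 0.07
  node-b: 0.079
  node-c: 0.11
  node-a: 0.3925
P(error) = (1/4) × (0.07 + 0.079 + 0.11 + 0.3925) = 0.6515/4 ≈ 0.1629.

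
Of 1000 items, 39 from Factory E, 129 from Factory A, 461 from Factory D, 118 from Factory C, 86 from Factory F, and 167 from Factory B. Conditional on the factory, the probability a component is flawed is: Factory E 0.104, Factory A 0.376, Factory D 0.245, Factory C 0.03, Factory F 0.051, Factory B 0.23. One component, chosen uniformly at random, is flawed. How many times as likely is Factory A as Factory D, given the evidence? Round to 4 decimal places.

0.4294

By Bayes' rule, posterior ∝ prior × likelihood:
  Factory E: 0.039 × 0.104 = 0.004056
  Factory A: 0.129 × 0.376 = 0.048504
  Factory D: 0.461 × 0.245 = 0.112945
  Factory C: 0.118 × 0.03 = 0.00354
  Factory F: 0.086 × 0.051 = 0.004386
  Factory B: 0.167 × 0.23 = 0.03841
Total = 0.211841.
The ratio is 0.048504 / 0.112945 (the normalizer cancels) = 0.4294.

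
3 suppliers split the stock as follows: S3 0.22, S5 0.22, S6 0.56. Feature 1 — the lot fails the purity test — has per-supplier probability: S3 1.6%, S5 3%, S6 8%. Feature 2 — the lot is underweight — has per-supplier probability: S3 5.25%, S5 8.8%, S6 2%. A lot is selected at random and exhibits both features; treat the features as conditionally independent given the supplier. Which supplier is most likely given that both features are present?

S6

By Bayes' rule, posterior ∝ prior × likelihood:
  S3: 0.22 × 0.016 × 0.0525 = 0.0001848
  S5: 0.22 × 0.03 × 0.088 = 0.0005808
  S6: 0.56 × 0.08 × 0.02 = 0.000896
Total = 0.0016616.
Largest term belongs to S6, so S6 is most probable.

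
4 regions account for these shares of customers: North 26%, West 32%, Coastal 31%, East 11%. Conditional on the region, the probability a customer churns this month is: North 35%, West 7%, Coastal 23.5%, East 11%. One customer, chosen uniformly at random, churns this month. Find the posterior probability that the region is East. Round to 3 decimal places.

Unnormalized posteriors (prior × likelihood):
  North: 0.26 × 0.35 = 0.091
  West: 0.32 × 0.07 = 0.0224
  Coastal: 0.31 × 0.235 = 0.07285
  East: 0.11 × 0.11 = 0.0121
Normalizing constant = 0.19835.
P(East | evidence) = 0.0121 / 0.19835 ≈ 0.061.

0.061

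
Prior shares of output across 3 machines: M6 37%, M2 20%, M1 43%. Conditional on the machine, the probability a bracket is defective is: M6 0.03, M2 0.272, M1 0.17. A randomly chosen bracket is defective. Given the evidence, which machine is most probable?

M1

By Bayes' rule, posterior ∝ prior × likelihood:
  M6: 0.37 × 0.03 = 0.0111
  M2: 0.2 × 0.272 = 0.0544
  M1: 0.43 × 0.17 = 0.0731
Sum = 0.1386.
Largest term belongs to M1, so M1 is most probable.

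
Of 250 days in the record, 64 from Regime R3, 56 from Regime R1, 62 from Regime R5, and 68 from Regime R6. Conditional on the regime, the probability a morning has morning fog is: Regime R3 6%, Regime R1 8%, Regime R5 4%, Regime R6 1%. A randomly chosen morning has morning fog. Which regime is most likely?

Unnormalized posteriors (prior × likelihood):
  Regime R3: 0.256 × 0.06 = 0.01536
  Regime R1: 0.224 × 0.08 = 0.01792
  Regime R5: 0.248 × 0.04 = 0.00992
  Regime R6: 0.272 × 0.01 = 0.00272
Normalizing constant = 0.04592.
Largest term belongs to Regime R1, so Regime R1 is most probable.

Regime R1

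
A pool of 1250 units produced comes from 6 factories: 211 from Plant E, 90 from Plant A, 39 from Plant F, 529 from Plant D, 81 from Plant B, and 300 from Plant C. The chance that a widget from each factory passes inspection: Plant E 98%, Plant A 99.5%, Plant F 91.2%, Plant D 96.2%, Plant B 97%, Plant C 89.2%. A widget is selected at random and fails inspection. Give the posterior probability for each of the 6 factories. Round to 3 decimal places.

Taking complements, P(nonconforming | each) = Plant E 0.02, Plant A 0.005, Plant F 0.088, Plant D 0.038, Plant B 0.03, Plant C 0.108.
Compute prior × likelihood for every hypothesis:
  Plant E: 0.1688 × 0.02 = 0.003376
  Plant A: 0.072 × 0.005 = 0.00036
  Plant F: 0.0312 × 0.088 = 0.0027456
  Plant D: 0.4232 × 0.038 = 0.0160816
  Plant B: 0.0648 × 0.03 = 0.001944
  Plant C: 0.24 × 0.108 = 0.02592
Total = 0.0504272.
P(Plant E | nonconforming) = 0.003376/0.0504272 ≈ 0.067
P(Plant A | nonconforming) = 0.00036/0.0504272 ≈ 0.007
P(Plant F | nonconforming) = 0.0027456/0.0504272 ≈ 0.054
P(Plant D | nonconforming) = 0.0160816/0.0504272 ≈ 0.319
P(Plant B | nonconforming) = 0.001944/0.0504272 ≈ 0.039
P(Plant C | nonconforming) = 0.02592/0.0504272 ≈ 0.514
(Check: 0.067+0.007+0.054+0.319+0.039+0.514 = 1.000.)

Plant E 0.067, Plant A 0.007, Plant F 0.054, Plant D 0.319, Plant B 0.039, Plant C 0.514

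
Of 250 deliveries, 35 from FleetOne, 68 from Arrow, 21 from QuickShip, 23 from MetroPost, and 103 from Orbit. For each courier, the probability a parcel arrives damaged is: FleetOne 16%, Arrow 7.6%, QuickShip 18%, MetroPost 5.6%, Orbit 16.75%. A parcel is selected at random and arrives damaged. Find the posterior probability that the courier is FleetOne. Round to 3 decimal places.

Unnormalized posteriors (prior × likelihood):
  FleetOne: 0.14 × 0.16 = 0.0224
  Arrow: 0.272 × 0.076 = 0.020672
  QuickShip: 0.084 × 0.18 = 0.01512
  MetroPost: 0.092 × 0.056 = 0.005152
  Orbit: 0.412 × 0.1675 = 0.06901
Total = 0.132354.
P(FleetOne | evidence) = 0.0224 / 0.132354 ≈ 0.169.

0.169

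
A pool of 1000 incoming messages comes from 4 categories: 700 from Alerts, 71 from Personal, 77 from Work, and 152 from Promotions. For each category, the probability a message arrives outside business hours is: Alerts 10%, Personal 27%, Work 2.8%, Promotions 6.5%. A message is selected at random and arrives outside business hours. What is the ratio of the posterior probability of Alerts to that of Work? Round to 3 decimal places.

32.468

Unnormalized posteriors (prior × likelihood):
  Alerts: 0.7 × 0.1 = 0.07
  Personal: 0.071 × 0.27 = 0.01917
  Work: 0.077 × 0.028 = 0.002156
  Promotions: 0.152 × 0.065 = 0.00988
Total = 0.101206.
The ratio is 0.07 / 0.002156 (the normalizer cancels) = 32.468.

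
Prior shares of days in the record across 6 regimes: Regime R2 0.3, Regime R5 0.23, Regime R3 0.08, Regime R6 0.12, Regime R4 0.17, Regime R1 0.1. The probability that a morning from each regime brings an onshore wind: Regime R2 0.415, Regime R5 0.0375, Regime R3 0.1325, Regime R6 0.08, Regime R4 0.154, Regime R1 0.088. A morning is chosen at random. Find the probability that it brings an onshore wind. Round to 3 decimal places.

Compute prior × likelihood for every hypothesis:
  Regime R2: 0.3 × 0.415 = 0.1245
  Regime R5: 0.23 × 0.0375 = 0.008625
  Regime R3: 0.08 × 0.1325 = 0.0106
  Regime R6: 0.12 × 0.08 = 0.0096
  Regime R4: 0.17 × 0.154 = 0.02618
  Regime R1: 0.1 × 0.088 = 0.0088
P(onshore) = 0.1245 + 0.008625 + 0.0106 + 0.0096 + 0.02618 + 0.0088 = 0.188305 → 0.188.

0.188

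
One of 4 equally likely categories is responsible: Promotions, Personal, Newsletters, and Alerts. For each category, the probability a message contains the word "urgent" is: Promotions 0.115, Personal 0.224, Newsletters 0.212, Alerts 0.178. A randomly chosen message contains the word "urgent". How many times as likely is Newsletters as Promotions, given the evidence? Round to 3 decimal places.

1.843

With a uniform prior (1/4 each), posterior ∝ likelihood:
  Promotions: 0.115
  Personal: 0.224
  Newsletters: 0.212
  Alerts: 0.178
Total = 0.729.
The ratio is 0.212 / 0.115 (the normalizer cancels) = 1.843.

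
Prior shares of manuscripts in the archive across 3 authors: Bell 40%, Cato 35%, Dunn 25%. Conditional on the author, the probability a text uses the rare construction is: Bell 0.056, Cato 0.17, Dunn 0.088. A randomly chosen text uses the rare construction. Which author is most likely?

Cato

By Bayes' rule, posterior ∝ prior × likelihood:
  Bell: 0.4 × 0.056 = 0.0224
  Cato: 0.35 × 0.17 = 0.0595
  Dunn: 0.25 × 0.088 = 0.022
Total = 0.1039.
Largest term belongs to Cato, so Cato is most probable.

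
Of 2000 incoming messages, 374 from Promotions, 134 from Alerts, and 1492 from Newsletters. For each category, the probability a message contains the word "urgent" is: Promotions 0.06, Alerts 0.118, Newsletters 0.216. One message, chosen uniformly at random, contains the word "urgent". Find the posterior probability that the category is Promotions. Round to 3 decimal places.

By Bayes' rule, posterior ∝ prior × likelihood:
  Promotions: 0.187 × 0.06 = 0.01122
  Alerts: 0.067 × 0.118 = 0.007906
  Newsletters: 0.746 × 0.216 = 0.161136
Normalizing constant = 0.180262.
P(Promotions | evidence) = 0.01122 / 0.180262 ≈ 0.062.

0.062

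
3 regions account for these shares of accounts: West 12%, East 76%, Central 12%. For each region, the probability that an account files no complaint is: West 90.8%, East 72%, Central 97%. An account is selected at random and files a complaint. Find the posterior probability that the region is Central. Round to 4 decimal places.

Taking complements, P(complaint | each) = West 0.092, East 0.28, Central 0.03.
Unnormalized posteriors (prior × likelihood):
  West: 0.12 × 0.092 = 0.01104
  East: 0.76 × 0.28 = 0.2128
  Central: 0.12 × 0.03 = 0.0036
Total = 0.22744.
P(Central | evidence) = 0.0036 / 0.22744 ≈ 0.0158.

0.0158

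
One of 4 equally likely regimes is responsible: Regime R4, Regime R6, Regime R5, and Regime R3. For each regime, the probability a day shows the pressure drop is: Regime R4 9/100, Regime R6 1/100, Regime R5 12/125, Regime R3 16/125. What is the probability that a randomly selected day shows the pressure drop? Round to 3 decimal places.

With a uniform prior (1/4 each), posterior ∝ likelihood:
  Regime R4: 0.09
  Regime R6: 0.01
  Regime R5: 0.096
  Regime R3: 0.128
P(drop) = (1/4) × (0.09 + 0.01 + 0.096 + 0.128) = 0.324/4 ≈ 0.081.

0.081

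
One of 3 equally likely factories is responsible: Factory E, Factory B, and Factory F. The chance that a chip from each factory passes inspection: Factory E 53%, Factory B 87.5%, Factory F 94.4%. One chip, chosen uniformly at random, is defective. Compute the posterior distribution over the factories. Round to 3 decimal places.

Taking complements, P(defective | each) = Factory E 0.47, Factory B 0.125, Factory F 0.056.
Since the prior is uniform, the posterior is proportional to the likelihood:
  Factory E: 0.47
  Factory B: 0.125
  Factory F: 0.056
Sum = 0.651.
P(Factory E | defective) = 0.47/0.651 ≈ 0.722
P(Factory B | defective) = 0.125/0.651 ≈ 0.192
P(Factory F | defective) = 0.056/0.651 ≈ 0.086

Factory E 0.722, Factory B 0.192, Factory F 0.086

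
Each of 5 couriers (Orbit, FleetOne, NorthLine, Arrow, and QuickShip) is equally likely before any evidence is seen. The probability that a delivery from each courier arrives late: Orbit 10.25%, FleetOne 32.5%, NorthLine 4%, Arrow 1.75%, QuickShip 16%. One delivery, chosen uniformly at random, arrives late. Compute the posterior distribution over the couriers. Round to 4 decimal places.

Since the prior is uniform, the posterior is proportional to the likelihood:
  Orbit: 0.1025
  FleetOne: 0.325
  NorthLine: 0.04
  Arrow: 0.0175
  QuickShip: 0.16
Normalizing constant = 0.645.
P(Orbit | late) = 0.1025/0.645 ≈ 0.1589
P(FleetOne | late) = 0.325/0.645 ≈ 0.5039
P(NorthLine | late) = 0.04/0.645 ≈ 0.0620
P(Arrow | late) = 0.0175/0.645 ≈ 0.0271
P(QuickShip | late) = 0.16/0.645 ≈ 0.2481
(Check: 0.1589+0.5039+0.0620+0.0271+0.2481 = 1.0000.)

Orbit 0.1589, FleetOne 0.5039, NorthLine 0.0620, Arrow 0.0271, QuickShip 0.2481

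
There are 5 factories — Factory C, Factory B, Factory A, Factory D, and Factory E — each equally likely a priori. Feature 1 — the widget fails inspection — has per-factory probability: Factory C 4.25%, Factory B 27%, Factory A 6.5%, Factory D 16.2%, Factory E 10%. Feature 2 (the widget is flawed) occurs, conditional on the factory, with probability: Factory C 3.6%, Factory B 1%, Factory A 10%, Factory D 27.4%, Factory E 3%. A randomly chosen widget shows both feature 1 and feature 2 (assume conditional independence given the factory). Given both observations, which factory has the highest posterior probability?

Factory D

With a uniform prior (1/5 each), posterior ∝ likelihood:
  Factory C: 0.0425 × 0.036 = 0.00153
  Factory B: 0.27 × 0.01 = 0.0027
  Factory A: 0.065 × 0.1 = 0.0065
  Factory D: 0.162 × 0.274 = 0.044388
  Factory E: 0.1 × 0.03 = 0.003
Normalizing constant = 0.058118.
Largest term belongs to Factory D, so Factory D is most probable.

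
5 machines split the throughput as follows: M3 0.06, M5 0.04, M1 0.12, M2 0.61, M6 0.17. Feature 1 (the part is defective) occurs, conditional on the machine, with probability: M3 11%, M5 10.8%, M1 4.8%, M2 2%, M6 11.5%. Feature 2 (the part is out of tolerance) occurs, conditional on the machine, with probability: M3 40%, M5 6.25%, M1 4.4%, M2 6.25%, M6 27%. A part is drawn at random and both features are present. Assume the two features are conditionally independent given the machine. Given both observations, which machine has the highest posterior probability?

M6

Unnormalized posteriors (prior × likelihood):
  M3: 0.06 × 0.11 × 0.4 = 0.00264
  M5: 0.04 × 0.108 × 0.0625 = 0.00027
  M1: 0.12 × 0.048 × 0.044 = 0.00025344
  M2: 0.61 × 0.02 × 0.0625 = 0.0007625
  M6: 0.17 × 0.115 × 0.27 = 0.0052785
Total = 0.00920444.
Largest term belongs to M6, so M6 is most probable.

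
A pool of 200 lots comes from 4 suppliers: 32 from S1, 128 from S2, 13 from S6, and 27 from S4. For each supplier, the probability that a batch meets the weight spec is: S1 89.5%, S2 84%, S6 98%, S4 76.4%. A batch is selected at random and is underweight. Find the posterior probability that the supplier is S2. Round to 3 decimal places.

0.672

Taking complements, P(underweight | each) = S1 0.105, S2 0.16, S6 0.02, S4 0.236.
By Bayes' rule, posterior ∝ prior × likelihood:
  S1: 0.16 × 0.105 = 0.0168
  S2: 0.64 × 0.16 = 0.1024
  S6: 0.065 × 0.02 = 0.0013
  S4: 0.135 × 0.236 = 0.03186
Sum = 0.15236.
P(S2 | evidence) = 0.1024 / 0.15236 ≈ 0.672.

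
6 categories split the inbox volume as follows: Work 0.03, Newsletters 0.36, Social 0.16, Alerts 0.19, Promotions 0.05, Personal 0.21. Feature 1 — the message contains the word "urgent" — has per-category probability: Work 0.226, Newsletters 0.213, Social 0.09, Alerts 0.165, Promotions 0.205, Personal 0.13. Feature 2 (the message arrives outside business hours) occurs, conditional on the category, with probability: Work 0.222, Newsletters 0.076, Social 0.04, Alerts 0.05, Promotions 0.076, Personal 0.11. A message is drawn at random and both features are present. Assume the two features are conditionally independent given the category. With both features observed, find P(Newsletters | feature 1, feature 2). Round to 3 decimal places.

0.440

Prior × likelihood for each hypothesis:
  Work: 0.03 × 0.226 × 0.222 = 0.00150516
  Newsletters: 0.36 × 0.213 × 0.076 = 0.00582768
  Social: 0.16 × 0.09 × 0.04 = 0.000576
  Alerts: 0.19 × 0.165 × 0.05 = 0.0015675
  Promotions: 0.05 × 0.205 × 0.076 = 0.000779
  Personal: 0.21 × 0.13 × 0.11 = 0.003003
Normalizing constant = 0.01325834.
P(Newsletters | evidence) = 0.00582768 / 0.01325834 ≈ 0.440.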